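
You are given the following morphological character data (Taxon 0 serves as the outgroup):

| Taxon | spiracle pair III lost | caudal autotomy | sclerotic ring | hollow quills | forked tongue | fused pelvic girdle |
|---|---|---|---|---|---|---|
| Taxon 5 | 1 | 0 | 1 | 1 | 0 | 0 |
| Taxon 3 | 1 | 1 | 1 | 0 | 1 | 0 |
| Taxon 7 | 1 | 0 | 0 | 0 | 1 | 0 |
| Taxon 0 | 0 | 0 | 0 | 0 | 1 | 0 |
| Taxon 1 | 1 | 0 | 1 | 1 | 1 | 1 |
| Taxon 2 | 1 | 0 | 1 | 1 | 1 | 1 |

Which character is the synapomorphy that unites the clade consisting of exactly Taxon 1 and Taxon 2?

fused pelvic girdle

Character polarity is set by the outgroup: the derived state is whichever differs from the outgroup's state, so for forked tongue the derived state is '0', and for the remaining characters it is '1'.
spiracle pair III lost (derived state '1') is shared by all ingroup taxa — unites the whole ingroup.
caudal autotomy (derived state '1') is unique to Taxon 3 (autapomorphy; uninformative for grouping).
Only Taxon 1, Taxon 2, Taxon 3, and Taxon 5 show the derived state '1' for sclerotic ring, supporting them as a clade.
hollow quills: derived state '1' in Taxon 1, Taxon 2, and Taxon 5 only — synapomorphy for {Taxon 1, Taxon 2, Taxon 5}.
forked tongue: derived state '0' in Taxon 5 only — an autapomorphy, so it tells us nothing about relationships among taxa.
fused pelvic girdle: derived state '1' in Taxon 1 and Taxon 2 only — synapomorphy for {Taxon 1, Taxon 2}.
Most parsimonious ingroup topology: ((((Taxon 2,Taxon 1),Taxon 5),Taxon 3),Taxon 7).
The clade {Taxon 1, Taxon 2} is supported by fused pelvic girdle: its derived state '1' occurs in exactly those taxa and in no other taxon (including the outgroup).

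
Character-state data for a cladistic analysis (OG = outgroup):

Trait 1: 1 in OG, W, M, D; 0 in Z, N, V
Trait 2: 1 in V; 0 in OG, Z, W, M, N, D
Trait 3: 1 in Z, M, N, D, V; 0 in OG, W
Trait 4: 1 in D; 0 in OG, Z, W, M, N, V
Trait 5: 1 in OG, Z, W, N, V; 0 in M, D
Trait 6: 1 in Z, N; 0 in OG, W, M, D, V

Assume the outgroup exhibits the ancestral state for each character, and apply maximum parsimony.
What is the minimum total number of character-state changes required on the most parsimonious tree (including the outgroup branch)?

Character polarity is set by the outgroup: the derived state is whichever differs from the outgroup's state, so for Trait 1, Trait 5 the derived state is '0', and for the remaining characters it is '1'.
Only N, V, and Z show the derived state '0' for Trait 1, supporting them as a clade.
Trait 2 (derived state '1') is unique to V (autapomorphy; uninformative for grouping).
Trait 3: derived state '1' in D, M, N, V, and Z only — synapomorphy for {D, M, N, V, Z}.
Trait 4: derived state '1' in D only — an autapomorphy, so it tells us nothing about relationships among taxa.
Trait 5: derived state '0' in D and M only — synapomorphy for {D, M}.
Trait 6 (derived state '1') is shared by N and Z — a synapomorphy uniting that clade.
Most parsimonious ingroup topology: ((((Z,N),V),(M,D)),W).
Changes per character on this tree: Trait 1: 1; Trait 2: 1; Trait 3: 1; Trait 4: 1; Trait 5: 1; Trait 6: 1.
Total = 6.

6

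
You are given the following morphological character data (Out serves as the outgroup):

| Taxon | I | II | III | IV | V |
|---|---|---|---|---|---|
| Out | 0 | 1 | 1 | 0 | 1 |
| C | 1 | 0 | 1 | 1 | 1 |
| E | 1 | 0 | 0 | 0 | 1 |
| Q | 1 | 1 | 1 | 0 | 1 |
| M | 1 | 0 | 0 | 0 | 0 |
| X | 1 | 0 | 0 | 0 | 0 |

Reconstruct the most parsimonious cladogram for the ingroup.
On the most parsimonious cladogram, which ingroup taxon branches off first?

Q

Character polarity is set by the outgroup: the derived state is whichever differs from the outgroup's state, so for II, III, V the derived state is '0', and for the remaining characters it is '1'.
I (derived state '1') is shared by all ingroup taxa — unites the whole ingroup.
II: derived state '0' in C, E, M, and X only — synapomorphy for {C, E, M, X}.
III: derived state '0' in E, M, and X only — synapomorphy for {E, M, X}.
IV (derived state '1') is unique to C (autapomorphy; uninformative for grouping).
Only M and X show the derived state '0' for V, supporting them as a clade.
Most parsimonious ingroup topology: ((C,(E,(M,X))),Q).
Q is sister to the clade containing all other ingroup taxa, so it is the earliest-diverging (most basal) ingroup lineage.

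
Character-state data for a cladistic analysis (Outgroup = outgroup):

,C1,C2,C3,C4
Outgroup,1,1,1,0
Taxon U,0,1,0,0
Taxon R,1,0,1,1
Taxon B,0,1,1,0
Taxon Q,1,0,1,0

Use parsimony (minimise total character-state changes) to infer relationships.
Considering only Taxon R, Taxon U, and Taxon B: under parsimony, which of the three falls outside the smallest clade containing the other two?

Taxon R

Character polarity is set by the outgroup: the derived state is whichever differs from the outgroup's state, so for C1, C2, C3 the derived state is '0', and for the remaining characters it is '1'.
C1: derived state '0' in Taxon B and Taxon U only — synapomorphy for {Taxon B, Taxon U}.
C2: derived state '0' in Taxon Q and Taxon R only — synapomorphy for {Taxon Q, Taxon R}.
C3: derived state '0' in Taxon U only — an autapomorphy, so it tells us nothing about relationships among taxa.
C4: derived state '1' in Taxon R only — an autapomorphy, so it tells us nothing about relationships among taxa.
Most parsimonious ingroup topology: ((Taxon U,Taxon B),(Taxon R,Taxon Q)).
Taxon B and Taxon U share a more recent common ancestor with each other than either does with Taxon R, so Taxon R is the least closely related of the three.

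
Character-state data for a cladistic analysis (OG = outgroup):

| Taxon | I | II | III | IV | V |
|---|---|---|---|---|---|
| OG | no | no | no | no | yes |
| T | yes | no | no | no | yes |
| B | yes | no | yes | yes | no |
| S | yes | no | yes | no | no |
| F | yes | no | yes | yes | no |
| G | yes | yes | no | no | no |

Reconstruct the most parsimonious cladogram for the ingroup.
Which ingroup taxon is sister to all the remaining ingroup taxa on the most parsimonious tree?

Character polarity is set by the outgroup: the derived state is whichever differs from the outgroup's state, so for V the derived state is 'no', and for the remaining characters it is 'yes'.
I (derived state 'yes') is shared by all ingroup taxa — unites the whole ingroup.
II (derived state 'yes') is unique to G (autapomorphy; uninformative for grouping).
III (derived state 'yes') is shared by B, F, and S — a synapomorphy uniting that clade.
IV (derived state 'yes') is shared by B and F — a synapomorphy uniting that clade.
Only B, F, G, and S show the derived state 'no' for V, supporting them as a clade.
Most parsimonious ingroup topology: (T,(((B,F),S),G)).
T is sister to the clade containing all other ingroup taxa, so it is the earliest-diverging (most basal) ingroup lineage.

T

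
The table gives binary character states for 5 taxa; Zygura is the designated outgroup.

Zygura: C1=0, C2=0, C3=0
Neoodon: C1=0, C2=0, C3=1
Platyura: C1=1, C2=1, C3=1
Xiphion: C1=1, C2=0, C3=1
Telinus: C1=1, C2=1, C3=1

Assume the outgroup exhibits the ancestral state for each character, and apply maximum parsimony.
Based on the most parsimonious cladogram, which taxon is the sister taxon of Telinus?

The outgroup has state '0' for every character, so '1' is the derived state throughout.
C1 (derived state '1') is shared by Platyura, Telinus, and Xiphion — a synapomorphy uniting that clade.
Only Platyura and Telinus show the derived state '1' for C2, supporting them as a clade.
All ingroup taxa share the derived state '1' for C3; it defines the ingroup but does not resolve relationships within it.
Most parsimonious ingroup topology: (Neoodon,((Platyura,Telinus),Xiphion)).
Telinus and Platyura form a cherry on this tree, so they are sister taxa.

Platyura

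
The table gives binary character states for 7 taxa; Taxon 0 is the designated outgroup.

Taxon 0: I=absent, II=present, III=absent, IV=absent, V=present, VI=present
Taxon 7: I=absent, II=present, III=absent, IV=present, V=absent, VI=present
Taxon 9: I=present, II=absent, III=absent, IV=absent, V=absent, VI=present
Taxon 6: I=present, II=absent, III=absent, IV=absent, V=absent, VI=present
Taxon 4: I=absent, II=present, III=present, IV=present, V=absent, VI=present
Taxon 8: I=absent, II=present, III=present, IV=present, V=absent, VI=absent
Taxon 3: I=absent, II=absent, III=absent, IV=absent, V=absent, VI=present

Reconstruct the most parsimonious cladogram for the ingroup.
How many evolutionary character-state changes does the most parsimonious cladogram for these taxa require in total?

Character polarity is set by the outgroup: the derived state is whichever differs from the outgroup's state, so for II, V, VI the derived state is 'absent', and for the remaining characters it is 'present'.
I (derived state 'present') is shared by Taxon 6 and Taxon 9 — a synapomorphy uniting that clade.
Only Taxon 3, Taxon 6, and Taxon 9 show the derived state 'absent' for II, supporting them as a clade.
III (derived state 'present') is shared by Taxon 4 and Taxon 8 — a synapomorphy uniting that clade.
IV: derived state 'present' in Taxon 4, Taxon 7, and Taxon 8 only — synapomorphy for {Taxon 4, Taxon 7, Taxon 8}.
All ingroup taxa share the derived state 'absent' for V; it defines the ingroup but does not resolve relationships within it.
VI (derived state 'absent') is unique to Taxon 8 (autapomorphy; uninformative for grouping).
Most parsimonious ingroup topology: ((Taxon 7,(Taxon 8,Taxon 4)),((Taxon 6,Taxon 9),Taxon 3)).
Changes per character on this tree: I: 1; II: 1; III: 1; IV: 1; V: 1; VI: 1.
Total = 6.

6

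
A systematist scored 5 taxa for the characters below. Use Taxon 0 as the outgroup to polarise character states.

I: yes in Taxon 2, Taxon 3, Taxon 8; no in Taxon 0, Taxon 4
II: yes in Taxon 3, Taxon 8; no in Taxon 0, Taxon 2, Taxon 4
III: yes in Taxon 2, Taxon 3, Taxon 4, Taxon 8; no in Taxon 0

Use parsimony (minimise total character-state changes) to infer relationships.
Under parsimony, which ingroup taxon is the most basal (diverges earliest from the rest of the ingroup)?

The outgroup has state 'no' for every character, so 'yes' is the derived state throughout.
I (derived state 'yes') is shared by Taxon 2, Taxon 3, and Taxon 8 — a synapomorphy uniting that clade.
II: derived state 'yes' in Taxon 3 and Taxon 8 only — synapomorphy for {Taxon 3, Taxon 8}.
III (derived state 'yes') is shared by all ingroup taxa — unites the whole ingroup.
Most parsimonious ingroup topology: ((Taxon 2,(Taxon 3,Taxon 8)),Taxon 4).
Taxon 4 is sister to the clade containing all other ingroup taxa, so it is the earliest-diverging (most basal) ingroup lineage.

Taxon 4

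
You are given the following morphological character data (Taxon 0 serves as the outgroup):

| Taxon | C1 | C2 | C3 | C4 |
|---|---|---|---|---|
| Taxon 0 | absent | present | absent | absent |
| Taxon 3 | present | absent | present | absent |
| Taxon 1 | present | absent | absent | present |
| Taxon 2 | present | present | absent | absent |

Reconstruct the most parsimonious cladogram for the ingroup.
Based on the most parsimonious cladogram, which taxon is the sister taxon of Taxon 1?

Taxon 3

Character polarity is set by the outgroup: the derived state is whichever differs from the outgroup's state, so for C2 the derived state is 'absent', and for the remaining characters it is 'present'.
All ingroup taxa share the derived state 'present' for C1; it defines the ingroup but does not resolve relationships within it.
C2: derived state 'absent' in Taxon 1 and Taxon 3 only — synapomorphy for {Taxon 1, Taxon 3}.
C3: derived state 'present' in Taxon 3 only — an autapomorphy, so it tells us nothing about relationships among taxa.
C4 (derived state 'present') is unique to Taxon 1 (autapomorphy; uninformative for grouping).
Most parsimonious ingroup topology: ((Taxon 3,Taxon 1),Taxon 2).
Taxon 1 and Taxon 3 form a cherry on this tree, so they are sister taxa.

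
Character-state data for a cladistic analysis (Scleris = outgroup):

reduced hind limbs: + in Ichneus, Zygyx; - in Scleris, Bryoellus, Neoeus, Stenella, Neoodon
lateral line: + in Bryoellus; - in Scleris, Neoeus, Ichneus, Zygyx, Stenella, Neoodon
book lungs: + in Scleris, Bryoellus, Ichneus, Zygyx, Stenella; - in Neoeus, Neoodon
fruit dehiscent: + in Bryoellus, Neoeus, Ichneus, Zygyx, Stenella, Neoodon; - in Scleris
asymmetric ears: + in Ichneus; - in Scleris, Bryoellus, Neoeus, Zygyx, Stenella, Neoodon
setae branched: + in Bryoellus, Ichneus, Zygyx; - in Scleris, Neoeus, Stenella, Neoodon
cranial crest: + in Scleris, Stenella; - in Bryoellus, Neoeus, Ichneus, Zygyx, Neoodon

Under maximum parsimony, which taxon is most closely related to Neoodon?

Neoeus

Character polarity is set by the outgroup: the derived state is whichever differs from the outgroup's state, so for book lungs, cranial crest the derived state is '-', and for the remaining characters it is '+'.
reduced hind limbs: derived state '+' in Ichneus and Zygyx only — synapomorphy for {Ichneus, Zygyx}.
lateral line: derived state '+' in Bryoellus only — an autapomorphy, so it tells us nothing about relationships among taxa.
book lungs (derived state '-') is shared by Neoeus and Neoodon — a synapomorphy uniting that clade.
All ingroup taxa share the derived state '+' for fruit dehiscent; it defines the ingroup but does not resolve relationships within it.
asymmetric ears (derived state '+') is unique to Ichneus (autapomorphy; uninformative for grouping).
Only Bryoellus, Ichneus, and Zygyx show the derived state '+' for setae branched, supporting them as a clade.
cranial crest (derived state '-') is shared by Bryoellus, Ichneus, Neoeus, Neoodon, and Zygyx — a synapomorphy uniting that clade.
Most parsimonious ingroup topology: (((Bryoellus,(Ichneus,Zygyx)),(Neoeus,Neoodon)),Stenella).
Neoodon and Neoeus form a cherry on this tree, so they are sister taxa.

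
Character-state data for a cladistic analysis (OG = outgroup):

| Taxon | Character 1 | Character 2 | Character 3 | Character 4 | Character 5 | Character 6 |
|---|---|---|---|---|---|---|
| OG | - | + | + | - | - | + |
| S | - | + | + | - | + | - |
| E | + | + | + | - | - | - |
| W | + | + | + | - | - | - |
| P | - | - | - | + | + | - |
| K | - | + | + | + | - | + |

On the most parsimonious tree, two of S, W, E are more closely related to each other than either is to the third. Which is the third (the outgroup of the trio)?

Character polarity is set by the outgroup: the derived state is whichever differs from the outgroup's state, so for Character 2, Character 3, Character 6 the derived state is '-', and for the remaining characters it is '+'.
Character 1: derived state '+' in E and W only — synapomorphy for {E, W}.
Character 2: derived state '-' in P only — an autapomorphy, so it tells us nothing about relationships among taxa.
Character 3: derived state '-' in P only — an autapomorphy, so it tells us nothing about relationships among taxa.
Character 4 groups K and P, which is incompatible with the clades supported by the remaining characters; treating it as convergent (homoplasy) costs fewer steps than any alternative tree.
Character 5: derived state '+' in P and S only — synapomorphy for {P, S}.
Character 6 (derived state '-') is shared by E, P, S, and W — a synapomorphy uniting that clade.
Most parsimonious ingroup topology: (((S,P),(E,W)),K).
W and E share a more recent common ancestor with each other than either does with S, so S is the least closely related of the three.

S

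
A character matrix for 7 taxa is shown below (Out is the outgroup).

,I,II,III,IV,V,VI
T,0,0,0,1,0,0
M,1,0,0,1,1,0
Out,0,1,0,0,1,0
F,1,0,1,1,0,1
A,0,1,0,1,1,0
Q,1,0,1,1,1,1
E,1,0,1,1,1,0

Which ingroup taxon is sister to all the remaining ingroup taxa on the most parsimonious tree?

A

Character polarity is set by the outgroup: the derived state is whichever differs from the outgroup's state, so for II, V the derived state is '0', and for the remaining characters it is '1'.
I (derived state '1') is shared by E, F, M, and Q — a synapomorphy uniting that clade.
Only E, F, M, Q, and T show the derived state '0' for II, supporting them as a clade.
III (derived state '1') is shared by E, F, and Q — a synapomorphy uniting that clade.
All ingroup taxa share the derived state '1' for IV; it defines the ingroup but does not resolve relationships within it.
V (state '0') occurs in F and T but conflicts with the nesting implied by the other characters — most parsimoniously interpreted as homoplasy.
VI: derived state '1' in F and Q only — synapomorphy for {F, Q}.
Most parsimonious ingroup topology: (((M,((Q,F),E)),T),A).
A is sister to the clade containing all other ingroup taxa, so it is the earliest-diverging (most basal) ingroup lineage.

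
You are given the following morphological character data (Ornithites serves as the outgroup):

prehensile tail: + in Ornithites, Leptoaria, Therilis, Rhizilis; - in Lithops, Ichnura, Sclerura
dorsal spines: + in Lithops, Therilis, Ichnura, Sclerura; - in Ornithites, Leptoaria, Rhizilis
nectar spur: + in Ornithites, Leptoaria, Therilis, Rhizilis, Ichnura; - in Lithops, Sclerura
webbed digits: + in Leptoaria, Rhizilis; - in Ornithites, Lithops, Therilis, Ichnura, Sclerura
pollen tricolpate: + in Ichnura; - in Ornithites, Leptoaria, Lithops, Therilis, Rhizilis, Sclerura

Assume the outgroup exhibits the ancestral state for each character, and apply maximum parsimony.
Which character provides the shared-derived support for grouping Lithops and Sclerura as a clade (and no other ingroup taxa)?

nectar spur

Character polarity is set by the outgroup: the derived state is whichever differs from the outgroup's state, so for prehensile tail, nectar spur the derived state is '-', and for the remaining characters it is '+'.
prehensile tail: derived state '-' in Ichnura, Lithops, and Sclerura only — synapomorphy for {Ichnura, Lithops, Sclerura}.
dorsal spines (derived state '+') is shared by Ichnura, Lithops, Sclerura, and Therilis — a synapomorphy uniting that clade.
nectar spur: derived state '-' in Lithops and Sclerura only — synapomorphy for {Lithops, Sclerura}.
Only Leptoaria and Rhizilis show the derived state '+' for webbed digits, supporting them as a clade.
pollen tricolpate (derived state '+') is unique to Ichnura (autapomorphy; uninformative for grouping).
Most parsimonious ingroup topology: ((Leptoaria,Rhizilis),(((Lithops,Sclerura),Ichnura),Therilis)).
The clade {Lithops, Sclerura} is supported by nectar spur: its derived state '-' occurs in exactly those taxa and in no other taxon (including the outgroup).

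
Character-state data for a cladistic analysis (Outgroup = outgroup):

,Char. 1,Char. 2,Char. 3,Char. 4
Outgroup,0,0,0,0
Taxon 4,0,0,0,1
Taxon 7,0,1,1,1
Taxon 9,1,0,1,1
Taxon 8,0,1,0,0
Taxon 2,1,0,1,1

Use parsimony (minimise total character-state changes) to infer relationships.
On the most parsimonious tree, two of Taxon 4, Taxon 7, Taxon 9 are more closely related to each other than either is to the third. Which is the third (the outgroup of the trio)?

Taxon 4

The outgroup has state '0' for every character, so '1' is the derived state throughout.
Only Taxon 2 and Taxon 9 show the derived state '1' for Char. 1, supporting them as a clade.
Char. 2 (state '1') occurs in Taxon 7 and Taxon 8 but conflicts with the nesting implied by the other characters — most parsimoniously interpreted as homoplasy.
Only Taxon 2, Taxon 7, and Taxon 9 show the derived state '1' for Char. 3, supporting them as a clade.
Char. 4: derived state '1' in Taxon 2, Taxon 4, Taxon 7, and Taxon 9 only — synapomorphy for {Taxon 2, Taxon 4, Taxon 7, Taxon 9}.
Most parsimonious ingroup topology: ((Taxon 4,(Taxon 7,(Taxon 9,Taxon 2))),Taxon 8).
Taxon 9 and Taxon 7 share a more recent common ancestor with each other than either does with Taxon 4, so Taxon 4 is the least closely related of the three.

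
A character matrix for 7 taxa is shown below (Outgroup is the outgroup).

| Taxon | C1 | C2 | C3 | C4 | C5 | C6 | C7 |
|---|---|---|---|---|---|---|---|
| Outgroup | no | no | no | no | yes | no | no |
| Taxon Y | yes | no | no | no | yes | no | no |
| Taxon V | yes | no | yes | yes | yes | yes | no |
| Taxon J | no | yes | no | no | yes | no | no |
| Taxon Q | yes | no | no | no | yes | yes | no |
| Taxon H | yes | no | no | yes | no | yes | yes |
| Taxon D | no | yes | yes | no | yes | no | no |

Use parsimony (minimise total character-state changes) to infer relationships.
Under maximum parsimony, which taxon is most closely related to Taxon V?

Character polarity is set by the outgroup: the derived state is whichever differs from the outgroup's state, so for C5 the derived state is 'no', and for the remaining characters it is 'yes'.
Only Taxon H, Taxon Q, Taxon V, and Taxon Y show the derived state 'yes' for C1, supporting them as a clade.
C2 (derived state 'yes') is shared by Taxon D and Taxon J — a synapomorphy uniting that clade.
C3 groups Taxon D and Taxon V, which is incompatible with the clades supported by the remaining characters; treating it as convergent (homoplasy) costs fewer steps than any alternative tree.
Only Taxon H and Taxon V show the derived state 'yes' for C4, supporting them as a clade.
C5 (derived state 'no') is unique to Taxon H (autapomorphy; uninformative for grouping).
C6: derived state 'yes' in Taxon H, Taxon Q, and Taxon V only — synapomorphy for {Taxon H, Taxon Q, Taxon V}.
C7 (derived state 'yes') is unique to Taxon H (autapomorphy; uninformative for grouping).
Most parsimonious ingroup topology: ((Taxon Y,((Taxon V,Taxon H),Taxon Q)),(Taxon J,Taxon D)).
Taxon V and Taxon H form a cherry on this tree, so they are sister taxa.

Taxon H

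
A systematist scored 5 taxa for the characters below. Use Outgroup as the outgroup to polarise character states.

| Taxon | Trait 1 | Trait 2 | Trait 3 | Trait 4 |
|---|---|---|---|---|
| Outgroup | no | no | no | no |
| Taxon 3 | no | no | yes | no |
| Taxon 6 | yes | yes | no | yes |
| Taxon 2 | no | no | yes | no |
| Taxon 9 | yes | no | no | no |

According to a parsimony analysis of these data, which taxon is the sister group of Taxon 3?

The outgroup has state 'no' for every character, so 'yes' is the derived state throughout.
Only Taxon 6 and Taxon 9 show the derived state 'yes' for Trait 1, supporting them as a clade.
Trait 2 (derived state 'yes') is unique to Taxon 6 (autapomorphy; uninformative for grouping).
Only Taxon 2 and Taxon 3 show the derived state 'yes' for Trait 3, supporting them as a clade.
Trait 4: derived state 'yes' in Taxon 6 only — an autapomorphy, so it tells us nothing about relationships among taxa.
Most parsimonious ingroup topology: ((Taxon 3,Taxon 2),(Taxon 6,Taxon 9)).
Taxon 3 and Taxon 2 form a cherry on this tree, so they are sister taxa.

Taxon 2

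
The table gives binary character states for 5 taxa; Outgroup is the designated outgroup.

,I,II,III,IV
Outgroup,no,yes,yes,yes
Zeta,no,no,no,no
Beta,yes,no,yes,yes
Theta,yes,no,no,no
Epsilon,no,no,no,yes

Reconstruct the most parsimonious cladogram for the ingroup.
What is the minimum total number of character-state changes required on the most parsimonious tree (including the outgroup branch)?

5

Character polarity is set by the outgroup: the derived state is whichever differs from the outgroup's state, so for II, III, IV the derived state is 'no', and for the remaining characters it is 'yes'.
I groups Beta and Theta, which is incompatible with the clades supported by the remaining characters; treating it as convergent (homoplasy) costs fewer steps than any alternative tree.
All ingroup taxa share the derived state 'no' for II; it defines the ingroup but does not resolve relationships within it.
III: derived state 'no' in Epsilon, Theta, and Zeta only — synapomorphy for {Epsilon, Theta, Zeta}.
IV (derived state 'no') is shared by Theta and Zeta — a synapomorphy uniting that clade.
Most parsimonious ingroup topology: (Beta,((Zeta,Theta),Epsilon)).
Changes per character on this tree: I: 2; II: 1; III: 1; IV: 1.
Total = 5.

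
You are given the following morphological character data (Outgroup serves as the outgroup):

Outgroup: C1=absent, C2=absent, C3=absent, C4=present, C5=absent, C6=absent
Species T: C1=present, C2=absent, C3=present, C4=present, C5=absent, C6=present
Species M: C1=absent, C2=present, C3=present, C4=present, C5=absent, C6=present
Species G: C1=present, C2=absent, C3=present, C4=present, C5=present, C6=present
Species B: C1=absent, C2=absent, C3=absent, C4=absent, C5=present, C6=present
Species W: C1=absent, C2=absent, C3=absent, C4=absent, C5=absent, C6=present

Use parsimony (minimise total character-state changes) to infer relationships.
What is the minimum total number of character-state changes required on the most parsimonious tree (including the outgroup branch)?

7

Character polarity is set by the outgroup: the derived state is whichever differs from the outgroup's state, so for C4 the derived state is 'absent', and for the remaining characters it is 'present'.
C1: derived state 'present' in Species G and Species T only — synapomorphy for {Species G, Species T}.
C2: derived state 'present' in Species M only — an autapomorphy, so it tells us nothing about relationships among taxa.
C3: derived state 'present' in Species G, Species M, and Species T only — synapomorphy for {Species G, Species M, Species T}.
C4 (derived state 'absent') is shared by Species B and Species W — a synapomorphy uniting that clade.
C5 groups Species B and Species G, which is incompatible with the clades supported by the remaining characters; treating it as convergent (homoplasy) costs fewer steps than any alternative tree.
All ingroup taxa share the derived state 'present' for C6; it defines the ingroup but does not resolve relationships within it.
Most parsimonious ingroup topology: (((Species T,Species G),Species M),(Species B,Species W)).
Changes per character on this tree: C1: 1; C2: 1; C3: 1; C4: 1; C5: 2; C6: 1.
Total = 7.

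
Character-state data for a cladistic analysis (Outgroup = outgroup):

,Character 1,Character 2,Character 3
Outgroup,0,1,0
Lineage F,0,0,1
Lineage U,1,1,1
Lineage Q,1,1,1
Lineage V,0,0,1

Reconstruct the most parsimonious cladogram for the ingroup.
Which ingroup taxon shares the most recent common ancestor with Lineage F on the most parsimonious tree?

Character polarity is set by the outgroup: the derived state is whichever differs from the outgroup's state, so for Character 2 the derived state is '0', and for the remaining characters it is '1'.
Character 1: derived state '1' in Lineage Q and Lineage U only — synapomorphy for {Lineage Q, Lineage U}.
Character 2 (derived state '0') is shared by Lineage F and Lineage V — a synapomorphy uniting that clade.
Character 3 (derived state '1') is shared by all ingroup taxa — unites the whole ingroup.
Most parsimonious ingroup topology: ((Lineage Q,Lineage U),(Lineage F,Lineage V)).
Lineage F and Lineage V form a cherry on this tree, so they are sister taxa.

Lineage V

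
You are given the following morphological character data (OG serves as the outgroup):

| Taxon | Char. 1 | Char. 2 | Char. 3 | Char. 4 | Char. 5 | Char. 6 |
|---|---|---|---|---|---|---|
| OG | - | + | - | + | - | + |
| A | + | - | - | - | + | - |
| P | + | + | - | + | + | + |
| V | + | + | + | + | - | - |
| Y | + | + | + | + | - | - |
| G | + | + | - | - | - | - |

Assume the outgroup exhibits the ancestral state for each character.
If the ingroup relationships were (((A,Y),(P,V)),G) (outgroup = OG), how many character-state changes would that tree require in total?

Map each character onto (((A,Y),(P,V)),G) (rooted by OG) and count the minimum state changes it requires (Fitch parsimony):
Char. 1: 1; Char. 2: 1; Char. 3: 2; Char. 4: 2; Char. 5: 2; Char. 6: 2.
Total tree length = 10.

10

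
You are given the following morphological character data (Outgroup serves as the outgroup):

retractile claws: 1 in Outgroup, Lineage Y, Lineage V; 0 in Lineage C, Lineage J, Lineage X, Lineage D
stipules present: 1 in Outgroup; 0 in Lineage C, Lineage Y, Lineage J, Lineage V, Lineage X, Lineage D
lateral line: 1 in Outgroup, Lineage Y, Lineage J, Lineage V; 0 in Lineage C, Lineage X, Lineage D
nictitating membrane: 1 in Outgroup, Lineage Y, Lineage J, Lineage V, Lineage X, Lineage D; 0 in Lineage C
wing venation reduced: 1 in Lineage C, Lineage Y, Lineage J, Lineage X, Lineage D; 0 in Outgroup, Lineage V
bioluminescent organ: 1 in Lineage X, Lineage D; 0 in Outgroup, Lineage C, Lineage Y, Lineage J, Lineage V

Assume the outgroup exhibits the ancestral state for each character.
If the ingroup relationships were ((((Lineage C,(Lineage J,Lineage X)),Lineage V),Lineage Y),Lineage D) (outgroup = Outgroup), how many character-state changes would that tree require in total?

11

Map each character onto ((((Lineage C,(Lineage J,Lineage X)),Lineage V),Lineage Y),Lineage D) (rooted by Outgroup) and count the minimum state changes it requires (Fitch parsimony):
retractile claws: 2; stipules present: 1; lateral line: 3; nictitating membrane: 1; wing venation reduced: 2; bioluminescent organ: 2.
Total tree length = 11.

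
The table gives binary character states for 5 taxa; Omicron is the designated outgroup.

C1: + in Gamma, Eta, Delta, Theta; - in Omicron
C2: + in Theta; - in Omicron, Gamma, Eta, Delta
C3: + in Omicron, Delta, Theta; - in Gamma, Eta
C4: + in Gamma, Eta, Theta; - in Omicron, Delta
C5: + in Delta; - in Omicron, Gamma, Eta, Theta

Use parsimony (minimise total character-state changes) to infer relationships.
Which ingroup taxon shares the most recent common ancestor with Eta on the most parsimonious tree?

Character polarity is set by the outgroup: the derived state is whichever differs from the outgroup's state, so for C3 the derived state is '-', and for the remaining characters it is '+'.
All ingroup taxa share the derived state '+' for C1; it defines the ingroup but does not resolve relationships within it.
C2: derived state '+' in Theta only — an autapomorphy, so it tells us nothing about relationships among taxa.
C3 (derived state '-') is shared by Eta and Gamma — a synapomorphy uniting that clade.
C4: derived state '+' in Eta, Gamma, and Theta only — synapomorphy for {Eta, Gamma, Theta}.
C5 (derived state '+') is unique to Delta (autapomorphy; uninformative for grouping).
Most parsimonious ingroup topology: (((Gamma,Eta),Theta),Delta).
Eta and Gamma form a cherry on this tree, so they are sister taxa.

Gamma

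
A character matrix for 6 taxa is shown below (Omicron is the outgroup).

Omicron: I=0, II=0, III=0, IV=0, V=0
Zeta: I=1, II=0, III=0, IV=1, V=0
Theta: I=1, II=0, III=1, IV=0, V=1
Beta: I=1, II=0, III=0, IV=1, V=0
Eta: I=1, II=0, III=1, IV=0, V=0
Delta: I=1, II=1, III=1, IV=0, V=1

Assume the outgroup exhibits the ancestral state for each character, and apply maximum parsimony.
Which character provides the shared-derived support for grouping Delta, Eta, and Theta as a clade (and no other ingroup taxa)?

III

The outgroup has state '0' for every character, so '1' is the derived state throughout.
All ingroup taxa share the derived state '1' for I; it defines the ingroup but does not resolve relationships within it.
II: derived state '1' in Delta only — an autapomorphy, so it tells us nothing about relationships among taxa.
III (derived state '1') is shared by Delta, Eta, and Theta — a synapomorphy uniting that clade.
IV (derived state '1') is shared by Beta and Zeta — a synapomorphy uniting that clade.
Only Delta and Theta show the derived state '1' for V, supporting them as a clade.
Most parsimonious ingroup topology: ((Zeta,Beta),((Theta,Delta),Eta)).
The clade {Delta, Eta, Theta} is supported by III: its derived state '1' occurs in exactly those taxa and in no other taxon (including the outgroup).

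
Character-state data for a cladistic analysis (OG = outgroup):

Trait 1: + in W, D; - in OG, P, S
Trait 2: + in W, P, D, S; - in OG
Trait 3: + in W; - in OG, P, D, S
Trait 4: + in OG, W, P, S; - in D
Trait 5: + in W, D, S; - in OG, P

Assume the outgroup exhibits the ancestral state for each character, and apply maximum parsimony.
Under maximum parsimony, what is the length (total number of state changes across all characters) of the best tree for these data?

Character polarity is set by the outgroup: the derived state is whichever differs from the outgroup's state, so for Trait 4 the derived state is '-', and for the remaining characters it is '+'.
Trait 1 (derived state '+') is shared by D and W — a synapomorphy uniting that clade.
Trait 2 (derived state '+') is shared by all ingroup taxa — unites the whole ingroup.
Trait 3: derived state '+' in W only — an autapomorphy, so it tells us nothing about relationships among taxa.
Trait 4 (derived state '-') is unique to D (autapomorphy; uninformative for grouping).
Trait 5: derived state '+' in D, S, and W only — synapomorphy for {D, S, W}.
Most parsimonious ingroup topology: (((W,D),S),P).
Changes per character on this tree: Trait 1: 1; Trait 2: 1; Trait 3: 1; Trait 4: 1; Trait 5: 1.
Total = 5.

5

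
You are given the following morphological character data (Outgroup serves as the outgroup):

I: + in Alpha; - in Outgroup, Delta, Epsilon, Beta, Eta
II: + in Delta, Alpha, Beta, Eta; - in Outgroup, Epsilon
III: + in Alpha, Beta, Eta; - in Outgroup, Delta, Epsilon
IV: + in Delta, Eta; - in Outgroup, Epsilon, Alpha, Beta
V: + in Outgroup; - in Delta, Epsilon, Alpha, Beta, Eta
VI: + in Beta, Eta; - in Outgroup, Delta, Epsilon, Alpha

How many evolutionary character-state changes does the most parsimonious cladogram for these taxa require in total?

Character polarity is set by the outgroup: the derived state is whichever differs from the outgroup's state, so for V the derived state is '-', and for the remaining characters it is '+'.
I: derived state '+' in Alpha only — an autapomorphy, so it tells us nothing about relationships among taxa.
Only Alpha, Beta, Delta, and Eta show the derived state '+' for II, supporting them as a clade.
III: derived state '+' in Alpha, Beta, and Eta only — synapomorphy for {Alpha, Beta, Eta}.
IV groups Delta and Eta, which is incompatible with the clades supported by the remaining characters; treating it as convergent (homoplasy) costs fewer steps than any alternative tree.
All ingroup taxa share the derived state '-' for V; it defines the ingroup but does not resolve relationships within it.
VI: derived state '+' in Beta and Eta only — synapomorphy for {Beta, Eta}.
Most parsimonious ingroup topology: ((Delta,(Alpha,(Beta,Eta))),Epsilon).
Changes per character on this tree: I: 1; II: 1; III: 1; IV: 2; V: 1; VI: 1.
Total = 7.

7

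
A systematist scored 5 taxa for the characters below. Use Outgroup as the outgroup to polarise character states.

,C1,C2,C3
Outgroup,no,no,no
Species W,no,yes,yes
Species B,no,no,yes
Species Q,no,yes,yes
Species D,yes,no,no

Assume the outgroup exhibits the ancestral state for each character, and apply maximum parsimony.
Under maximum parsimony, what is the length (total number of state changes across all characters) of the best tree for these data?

3

The outgroup has state 'no' for every character, so 'yes' is the derived state throughout.
C1 (derived state 'yes') is unique to Species D (autapomorphy; uninformative for grouping).
C2: derived state 'yes' in Species Q and Species W only — synapomorphy for {Species Q, Species W}.
C3 (derived state 'yes') is shared by Species B, Species Q, and Species W — a synapomorphy uniting that clade.
Most parsimonious ingroup topology: (((Species W,Species Q),Species B),Species D).
Changes per character on this tree: C1: 1; C2: 1; C3: 1.
Total = 3.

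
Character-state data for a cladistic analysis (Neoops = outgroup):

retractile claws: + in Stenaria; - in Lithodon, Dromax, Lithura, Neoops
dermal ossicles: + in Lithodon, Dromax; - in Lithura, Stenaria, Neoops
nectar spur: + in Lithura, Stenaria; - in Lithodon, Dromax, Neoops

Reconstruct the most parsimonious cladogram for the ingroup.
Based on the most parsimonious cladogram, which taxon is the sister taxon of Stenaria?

The outgroup has state '-' for every character, so '+' is the derived state throughout.
retractile claws (derived state '+') is unique to Stenaria (autapomorphy; uninformative for grouping).
Only Dromax and Lithodon show the derived state '+' for dermal ossicles, supporting them as a clade.
Only Lithura and Stenaria show the derived state '+' for nectar spur, supporting them as a clade.
Most parsimonious ingroup topology: ((Stenaria,Lithura),(Lithodon,Dromax)).
Stenaria and Lithura form a cherry on this tree, so they are sister taxa.

Lithura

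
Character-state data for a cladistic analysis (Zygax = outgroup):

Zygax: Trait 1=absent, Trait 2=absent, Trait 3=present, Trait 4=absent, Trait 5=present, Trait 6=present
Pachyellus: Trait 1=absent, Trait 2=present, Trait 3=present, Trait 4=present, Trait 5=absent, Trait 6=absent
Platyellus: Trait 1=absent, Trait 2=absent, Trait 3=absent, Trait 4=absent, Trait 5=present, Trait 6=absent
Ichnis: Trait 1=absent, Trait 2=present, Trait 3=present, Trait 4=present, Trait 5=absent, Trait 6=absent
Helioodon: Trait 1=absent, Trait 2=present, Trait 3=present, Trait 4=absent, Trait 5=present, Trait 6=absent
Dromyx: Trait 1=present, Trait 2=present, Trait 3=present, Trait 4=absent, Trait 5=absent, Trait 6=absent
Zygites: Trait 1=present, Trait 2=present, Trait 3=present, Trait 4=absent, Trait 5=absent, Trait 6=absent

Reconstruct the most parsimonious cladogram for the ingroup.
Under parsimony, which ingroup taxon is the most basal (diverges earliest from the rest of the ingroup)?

Character polarity is set by the outgroup: the derived state is whichever differs from the outgroup's state, so for Trait 3, Trait 5, Trait 6 the derived state is 'absent', and for the remaining characters it is 'present'.
Trait 1 (derived state 'present') is shared by Dromyx and Zygites — a synapomorphy uniting that clade.
Trait 2 (derived state 'present') is shared by Dromyx, Helioodon, Ichnis, Pachyellus, and Zygites — a synapomorphy uniting that clade.
Trait 3: derived state 'absent' in Platyellus only — an autapomorphy, so it tells us nothing about relationships among taxa.
Only Ichnis and Pachyellus show the derived state 'present' for Trait 4, supporting them as a clade.
Only Dromyx, Ichnis, Pachyellus, and Zygites show the derived state 'absent' for Trait 5, supporting them as a clade.
Trait 6 (derived state 'absent') is shared by all ingroup taxa — unites the whole ingroup.
Most parsimonious ingroup topology: ((((Pachyellus,Ichnis),(Dromyx,Zygites)),Helioodon),Platyellus).
Platyellus is sister to the clade containing all other ingroup taxa, so it is the earliest-diverging (most basal) ingroup lineage.

Platyellus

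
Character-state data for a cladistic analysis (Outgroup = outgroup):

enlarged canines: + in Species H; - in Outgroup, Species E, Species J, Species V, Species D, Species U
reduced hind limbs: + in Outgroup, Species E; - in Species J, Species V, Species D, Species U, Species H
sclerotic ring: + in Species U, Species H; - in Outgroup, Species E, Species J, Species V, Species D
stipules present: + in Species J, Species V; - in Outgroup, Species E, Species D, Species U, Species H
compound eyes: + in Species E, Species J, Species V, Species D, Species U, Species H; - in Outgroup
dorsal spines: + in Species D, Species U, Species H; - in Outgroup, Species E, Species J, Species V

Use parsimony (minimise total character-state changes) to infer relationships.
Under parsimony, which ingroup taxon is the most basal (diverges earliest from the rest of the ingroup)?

Species E

Character polarity is set by the outgroup: the derived state is whichever differs from the outgroup's state, so for reduced hind limbs the derived state is '-', and for the remaining characters it is '+'.
enlarged canines (derived state '+') is unique to Species H (autapomorphy; uninformative for grouping).
reduced hind limbs: derived state '-' in Species D, Species H, Species J, Species U, and Species V only — synapomorphy for {Species D, Species H, Species J, Species U, Species V}.
Only Species H and Species U show the derived state '+' for sclerotic ring, supporting them as a clade.
Only Species J and Species V show the derived state '+' for stipules present, supporting them as a clade.
All ingroup taxa share the derived state '+' for compound eyes; it defines the ingroup but does not resolve relationships within it.
Only Species D, Species H, and Species U show the derived state '+' for dorsal spines, supporting them as a clade.
Most parsimonious ingroup topology: (Species E,((Species J,Species V),(Species D,(Species U,Species H)))).
Species E is sister to the clade containing all other ingroup taxa, so it is the earliest-diverging (most basal) ingroup lineage.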